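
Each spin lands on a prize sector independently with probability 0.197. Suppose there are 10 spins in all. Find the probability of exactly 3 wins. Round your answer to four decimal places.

0.1975

X ~ Binomial(n=10, p=0.197).
P(X=3) = C(10,3) · p^3 · (1−p)^7
= 120 · 0.0076454 · 0.21528 = 0.197510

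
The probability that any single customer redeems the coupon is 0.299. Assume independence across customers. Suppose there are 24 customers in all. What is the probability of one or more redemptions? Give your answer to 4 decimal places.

P(at least one) = 1 − P(none) = 1 − (1 − 0.299)^24
= 1 − 0.000198 = 0.999802

0.9998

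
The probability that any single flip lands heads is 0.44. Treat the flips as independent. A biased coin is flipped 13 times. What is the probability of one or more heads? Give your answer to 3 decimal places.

0.999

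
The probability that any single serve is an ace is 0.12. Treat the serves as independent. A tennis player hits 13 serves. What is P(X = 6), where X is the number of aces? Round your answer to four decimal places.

X ~ Binomial(n=13, p=0.12).
P(X=6) = C(13,6) · p^6 · (1−p)^7
= 1716 · 2.986e-06 · 0.40868 = 0.002094

0.0021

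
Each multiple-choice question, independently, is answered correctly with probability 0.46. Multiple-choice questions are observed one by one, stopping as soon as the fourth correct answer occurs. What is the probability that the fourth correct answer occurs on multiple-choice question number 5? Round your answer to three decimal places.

Y = trial on which the fourth success occurs; negative binomial, r=4, p=0.46.
P(Y=5) = C(4,3) · p^4 · (1−p)^1
= 4 · 0.044775 · 0.54 = 0.09671

0.097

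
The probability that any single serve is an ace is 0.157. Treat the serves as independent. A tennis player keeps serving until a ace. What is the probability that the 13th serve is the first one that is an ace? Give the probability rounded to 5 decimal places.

Geometric (trials to first success), p = 0.157.
P(Y = 13) = (1−p)^12 · p = 0.1288 · 0.157 = 0.0202223

0.02022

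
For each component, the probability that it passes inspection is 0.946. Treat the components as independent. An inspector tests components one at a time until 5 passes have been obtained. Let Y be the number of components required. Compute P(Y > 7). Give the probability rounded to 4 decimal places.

0.0047

Needing more than 7 components ⇔ fewer than 5 successes in the first 7. With X ~ Binomial(7, 0.946), P(Y > 7) = P(X ≤ 4).
  k=0: C(7,0)·0.946^0·0.054^7 = 0.000000
  k=1: C(7,1)·0.946^1·0.054^6 = 0.000000
  k=2: C(7,2)·0.946^2·0.054^5 = 0.000009
  k=3: C(7,3)·0.946^3·0.054^4 = 0.000252
  k=4: C(7,4)·0.946^4·0.054^3 = 0.004414
P(X ≤ 4) = 0.004675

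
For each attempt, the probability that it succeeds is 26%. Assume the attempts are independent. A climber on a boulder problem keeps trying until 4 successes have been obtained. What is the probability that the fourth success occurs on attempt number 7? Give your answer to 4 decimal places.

0.0370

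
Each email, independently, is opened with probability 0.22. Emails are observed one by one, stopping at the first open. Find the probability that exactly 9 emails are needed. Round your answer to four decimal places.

0.0301

Geometric (trials to first success), p = 0.22.
P(Y = 9) = (1−p)^8 · p = 0.13701 · 0.22 = 0.030143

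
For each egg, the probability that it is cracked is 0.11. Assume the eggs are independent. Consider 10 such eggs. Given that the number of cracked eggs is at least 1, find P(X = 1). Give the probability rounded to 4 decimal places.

X ~ Binomial(10, 0.11). Want P(X=1 | X≥1) = P(X=1) / P(X≥1).
P(X=1) = C(10,1)·0.11^1·0.89^9 = 0.385392
P(X≥1) = 1 − 0.311817 = 0.688183
Ratio = 0.385392 / 0.688183 = 0.560014

0.5600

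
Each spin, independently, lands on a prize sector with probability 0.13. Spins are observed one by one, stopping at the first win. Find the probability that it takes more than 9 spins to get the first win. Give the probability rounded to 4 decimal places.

Y = number of spins to the first success; geometric, p = 0.13.
P(Y > 9) = P(first 9 all fail) = (1−p)^9 = 0.285544

0.2855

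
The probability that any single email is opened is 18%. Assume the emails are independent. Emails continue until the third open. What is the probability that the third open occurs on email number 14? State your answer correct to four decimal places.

0.0513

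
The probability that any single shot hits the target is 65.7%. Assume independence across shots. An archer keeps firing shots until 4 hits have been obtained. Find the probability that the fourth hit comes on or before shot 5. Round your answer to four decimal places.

Finishing within 5 shots ⇔ at least 4 successes in the first 5. With X ~ Binomial(5, 0.657), P(Y ≤ 5) = 1 − P(X ≤ 3).
  k=0: C(5,0)·0.657^0·0.343^5 = 0.004748
  k=1: C(5,1)·0.657^1·0.343^4 = 0.045469
  k=2: C(5,2)·0.657^2·0.343^3 = 0.174186
  k=3: C(5,3)·0.657^3·0.343^2 = 0.333645
1 − 0.558047 = 0.441953

0.4420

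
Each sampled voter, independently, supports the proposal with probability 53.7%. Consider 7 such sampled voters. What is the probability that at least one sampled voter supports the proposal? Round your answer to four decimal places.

0.9954

P(at least one) = 1 − P(none) = 1 − (1 − 0.537)^7
= 1 − 0.004561 = 0.995439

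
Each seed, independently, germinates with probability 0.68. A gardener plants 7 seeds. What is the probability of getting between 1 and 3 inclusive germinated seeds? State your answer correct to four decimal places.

X ~ Binomial(7, 0.68); P(1 ≤ X ≤ 3) = Σ C(7,k) p^k (1−p)^(7−k) over k:
  k=1: C(7,1)·0.68^1·0.32^6 = 0.005111
  k=2: C(7,2)·0.68^2·0.32^5 = 0.032583
  k=3: C(7,3)·0.68^3·0.32^4 = 0.115397
Total = 0.153091

0.1531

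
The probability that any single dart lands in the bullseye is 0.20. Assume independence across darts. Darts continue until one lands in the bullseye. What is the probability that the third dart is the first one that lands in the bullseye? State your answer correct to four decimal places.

0.1280

Geometric (trials to first success), p = 0.20.
P(Y = 3) = (1−p)^2 · p = 0.64 · 0.20 = 0.128000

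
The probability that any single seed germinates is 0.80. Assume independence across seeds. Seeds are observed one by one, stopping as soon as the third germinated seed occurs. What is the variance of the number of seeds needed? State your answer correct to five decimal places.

Y = total seeds until the third success; negative binomial with r=3, p=0.80.
Var(Y) = r(1−p)/p² = 3·0.20 / 0.80² = 0.9375000

0.93750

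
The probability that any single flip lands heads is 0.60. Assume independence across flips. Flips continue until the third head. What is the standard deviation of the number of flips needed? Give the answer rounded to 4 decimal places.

Y = total flips until the third success; negative binomial with r=3, p=0.60.
SD(Y) = √[r(1−p)/p²] = √(3.333333) = 1.825742

1.8257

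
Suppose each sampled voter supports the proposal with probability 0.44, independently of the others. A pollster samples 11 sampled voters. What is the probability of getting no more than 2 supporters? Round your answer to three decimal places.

X ~ Binomial(11, 0.44); P(X ≤ 2) = Σ C(11,k) p^k (1−p)^(11−k) over k:
  k=0: C(11,0)·0.44^0·0.56^11 = 0.00170
  k=1: C(11,1)·0.44^1·0.56^10 = 0.01468
  k=2: C(11,2)·0.44^2·0.56^9 = 0.05767
Total = 0.07405

0.074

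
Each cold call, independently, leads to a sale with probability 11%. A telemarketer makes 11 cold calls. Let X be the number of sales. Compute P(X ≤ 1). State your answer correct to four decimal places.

0.6548

X ~ Binomial(11, 0.11); P(X ≤ 1) = Σ C(11,k) p^k (1−p)^(11−k) over k:
  k=0: C(11,0)·0.11^0·0.89^11 = 0.277517
  k=1: C(11,1)·0.11^1·0.89^10 = 0.377299
Total = 0.654816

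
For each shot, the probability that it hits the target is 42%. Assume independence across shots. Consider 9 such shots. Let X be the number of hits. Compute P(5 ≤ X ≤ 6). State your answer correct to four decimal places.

X ~ Binomial(9, 0.42); P(5 ≤ X ≤ 6) = Σ C(9,k) p^k (1−p)^(9−k) over k:
  k=5: C(9,5)·0.42^5·0.58^4 = 0.186350
  k=6: C(9,6)·0.42^6·0.58^3 = 0.089962
Total = 0.276312

0.2763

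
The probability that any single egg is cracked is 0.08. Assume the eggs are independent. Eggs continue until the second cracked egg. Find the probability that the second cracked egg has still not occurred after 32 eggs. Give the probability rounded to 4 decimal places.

Needing more than 32 eggs ⇔ fewer than 2 successes in the first 32. With X ~ Binomial(32, 0.08), P(Y > 32) = P(X ≤ 1).
  k=0: C(32,0)·0.08^0·0.92^32 = 0.069376
  k=1: C(32,1)·0.08^1·0.92^31 = 0.193047
P(X ≤ 1) = 0.262423

0.2624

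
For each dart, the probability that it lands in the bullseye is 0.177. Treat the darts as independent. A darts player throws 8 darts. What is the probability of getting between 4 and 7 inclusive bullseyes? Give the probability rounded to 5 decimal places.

X ~ Binomial(8, 0.177); P(4 ≤ X ≤ 7) = Σ C(8,k) p^k (1−p)^(8−k) over k:
  k=4: C(8,4)·0.177^4·0.823^4 = 0.0315203
  k=5: C(8,5)·0.177^5·0.823^3 = 0.0054232
  k=6: C(8,6)·0.177^6·0.823^2 = 0.0005832
  k=7: C(8,7)·0.177^7·0.823^1 = 0.0000358
Total = 0.0375625

0.03756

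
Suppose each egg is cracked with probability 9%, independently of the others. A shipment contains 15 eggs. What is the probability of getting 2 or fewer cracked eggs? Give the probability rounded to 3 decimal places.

X ~ Binomial(15, 0.09); P(X ≤ 2) = Σ C(15,k) p^k (1−p)^(15−k) over k:
  k=0: C(15,0)·0.09^0·0.91^15 = 0.24301
  k=1: C(15,1)·0.09^1·0.91^14 = 0.36051
  k=2: C(15,2)·0.09^2·0.91^13 = 0.24958
Total = 0.85310

0.853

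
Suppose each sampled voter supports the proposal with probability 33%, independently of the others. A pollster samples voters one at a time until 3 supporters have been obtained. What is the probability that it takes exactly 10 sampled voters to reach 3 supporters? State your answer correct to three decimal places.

0.078

Y = trial on which the third success occurs; negative binomial, r=3, p=0.33.
P(Y=10) = C(9,2) · p^3 · (1−p)^7
= 36 · 0.035937 · 0.060607 = 0.07841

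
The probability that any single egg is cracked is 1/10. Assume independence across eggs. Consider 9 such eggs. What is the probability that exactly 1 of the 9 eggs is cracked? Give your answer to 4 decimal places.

X ~ Binomial(n=9, p=0.10).
P(X=1) = C(9,1) · p^1 · (1−p)^8
= 9 · 0.1 · 0.43047 = 0.387420

0.3874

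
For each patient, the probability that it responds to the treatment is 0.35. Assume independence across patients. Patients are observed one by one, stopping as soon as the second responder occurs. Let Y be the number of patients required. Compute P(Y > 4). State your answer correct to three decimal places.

0.563

Needing more than 4 patients ⇔ fewer than 2 successes in the first 4. With X ~ Binomial(4, 0.35), P(Y > 4) = P(X ≤ 1).
  k=0: C(4,0)·0.35^0·0.65^4 = 0.17851
  k=1: C(4,1)·0.35^1·0.65^3 = 0.38448
P(X ≤ 1) = 0.56298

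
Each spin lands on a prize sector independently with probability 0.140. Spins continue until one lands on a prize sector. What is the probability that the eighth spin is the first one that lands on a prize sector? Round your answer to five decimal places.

Geometric (trials to first success), p = 0.14.
P(Y = 8) = (1−p)^7 · p = 0.34793 · 0.14 = 0.0487099

0.04871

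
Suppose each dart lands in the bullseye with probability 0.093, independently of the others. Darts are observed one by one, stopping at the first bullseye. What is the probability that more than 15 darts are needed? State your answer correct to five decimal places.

0.23126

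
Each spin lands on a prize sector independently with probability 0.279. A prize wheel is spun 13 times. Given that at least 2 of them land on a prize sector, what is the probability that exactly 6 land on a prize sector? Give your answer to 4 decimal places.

X ~ Binomial(13, 0.279). Want P(X=6 | X≥2) = P(X=6) / P(X≥2).
P(X=6) = C(13,6)·0.279^6·0.721^7 = 0.081976
P(X≥2) = 1 − 0.014228 − 0.071577 = 0.914195
Ratio = 0.081976 / 0.914195 = 0.089671

0.0897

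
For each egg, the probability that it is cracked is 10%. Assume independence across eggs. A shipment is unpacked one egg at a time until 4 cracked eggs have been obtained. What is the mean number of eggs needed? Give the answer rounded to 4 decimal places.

Y = total eggs until the fourth success; negative binomial with r=4, p=0.10.
E[Y] = r / p = 4 / 0.10 = 40.000000

40.0000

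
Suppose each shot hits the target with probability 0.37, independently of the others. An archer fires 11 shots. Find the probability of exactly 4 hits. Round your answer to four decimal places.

X ~ Binomial(n=11, p=0.37).
P(X=4) = C(11,4) · p^4 · (1−p)^7
= 330 · 0.018742 · 0.03939 = 0.243615

0.2436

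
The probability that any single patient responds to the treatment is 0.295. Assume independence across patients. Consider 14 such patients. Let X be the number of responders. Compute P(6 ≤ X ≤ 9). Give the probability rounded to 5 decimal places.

0.20559

X ~ Binomial(14, 0.295); P(6 ≤ X ≤ 9) = Σ C(14,k) p^k (1−p)^(14−k) over k:
  k=6: C(14,6)·0.295^6·0.705^8 = 0.1207815
  k=7: C(14,7)·0.295^7·0.705^7 = 0.0577597
  k=8: C(14,8)·0.295^8·0.705^6 = 0.0211478
  k=9: C(14,9)·0.295^9·0.705^5 = 0.0058994
Total = 0.2055885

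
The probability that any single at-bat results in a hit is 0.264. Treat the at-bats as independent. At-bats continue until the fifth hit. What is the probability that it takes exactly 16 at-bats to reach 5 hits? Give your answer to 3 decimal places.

Y = trial on which the fifth success occurs; negative binomial, r=5, p=0.264.
P(Y=16) = C(15,4) · p^5 · (1−p)^11
= 1365 · 0.0012824 · 0.034329 = 0.06009

0.060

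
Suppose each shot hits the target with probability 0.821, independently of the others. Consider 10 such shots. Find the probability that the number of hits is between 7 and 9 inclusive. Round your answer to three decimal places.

0.774

X ~ Binomial(10, 0.821); P(7 ≤ X ≤ 9) = Σ C(10,k) p^k (1−p)^(10−k) over k:
  k=7: C(10,7)·0.821^7·0.179^3 = 0.17304
  k=8: C(10,8)·0.821^8·0.179^2 = 0.29762
  k=9: C(10,9)·0.821^9·0.179^1 = 0.30335
Total = 0.77401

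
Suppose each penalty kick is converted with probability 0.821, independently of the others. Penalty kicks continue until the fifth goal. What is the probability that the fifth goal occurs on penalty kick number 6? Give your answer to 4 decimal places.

Y = trial on which the fifth success occurs; negative binomial, r=5, p=0.821.
P(Y=6) = C(5,4) · p^5 · (1−p)^1
= 5 · 0.37301 · 0.179 = 0.333840

0.3338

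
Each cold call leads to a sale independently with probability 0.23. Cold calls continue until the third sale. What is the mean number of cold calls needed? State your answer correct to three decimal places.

Y = total cold calls until the third success; negative binomial with r=3, p=0.23.
E[Y] = r / p = 3 / 0.23 = 13.04348

13.043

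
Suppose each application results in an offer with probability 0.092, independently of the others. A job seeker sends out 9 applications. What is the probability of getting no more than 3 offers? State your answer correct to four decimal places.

0.9938

X ~ Binomial(9, 0.092); P(X ≤ 3) = Σ C(9,k) p^k (1−p)^(9−k) over k:
  k=0: C(9,0)·0.092^0·0.908^9 = 0.419539
  k=1: C(9,1)·0.092^1·0.908^8 = 0.382575
  k=2: C(9,2)·0.092^2·0.908^7 = 0.155053
  k=3: C(9,3)·0.092^3·0.908^6 = 0.036657
Total = 0.993824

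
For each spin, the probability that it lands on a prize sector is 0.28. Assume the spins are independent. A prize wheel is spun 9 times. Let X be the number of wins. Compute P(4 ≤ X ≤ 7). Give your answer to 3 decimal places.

X ~ Binomial(9, 0.28); P(4 ≤ X ≤ 7) = Σ C(9,k) p^k (1−p)^(9−k) over k:
  k=4: C(9,4)·0.28^4·0.72^5 = 0.14985
  k=5: C(9,5)·0.28^5·0.72^4 = 0.05828
  k=6: C(9,6)·0.28^6·0.72^3 = 0.01511
  k=7: C(9,7)·0.28^7·0.72^2 = 0.00252
Total = 0.22576

0.226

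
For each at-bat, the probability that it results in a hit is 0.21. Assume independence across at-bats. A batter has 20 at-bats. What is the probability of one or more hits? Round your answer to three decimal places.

P(at least one) = 1 − P(none) = 1 − (1 − 0.21)^20
= 1 − 0.00896 = 0.99104

0.991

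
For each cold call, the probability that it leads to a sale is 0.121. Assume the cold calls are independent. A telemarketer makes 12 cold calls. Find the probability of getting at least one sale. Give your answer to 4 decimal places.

P(at least one) = 1 − P(none) = 1 − (1 − 0.121)^12
= 1 − 0.212748 = 0.787252

0.7873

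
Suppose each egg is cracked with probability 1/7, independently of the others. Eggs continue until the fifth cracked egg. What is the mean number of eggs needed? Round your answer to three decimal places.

35.000

Y = total eggs until the fifth success; negative binomial with r=5, p=0.142857.
E[Y] = r / p = 5 / 0.142857 = 35.00000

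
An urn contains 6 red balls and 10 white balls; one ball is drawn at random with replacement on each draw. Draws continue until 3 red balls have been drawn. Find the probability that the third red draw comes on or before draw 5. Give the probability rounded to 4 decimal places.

0.2752

Finishing within 5 draws ⇔ at least 3 successes in the first 5. With X ~ Binomial(5, 0.375), P(Y ≤ 5) = 1 − P(X ≤ 2).
  k=0: C(5,0)·0.375^0·0.625^5 = 0.095367
  k=1: C(5,1)·0.375^1·0.625^4 = 0.286102
  k=2: C(5,2)·0.375^2·0.625^3 = 0.343323
1 − 0.724792 = 0.275208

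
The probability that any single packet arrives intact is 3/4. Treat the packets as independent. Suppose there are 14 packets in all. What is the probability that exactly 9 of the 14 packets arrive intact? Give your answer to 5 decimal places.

0.14680

X ~ Binomial(n=14, p=0.75).
P(X=9) = C(14,9) · p^9 · (1−p)^5
= 2002 · 0.075085 · 0.00097656 = 0.1467964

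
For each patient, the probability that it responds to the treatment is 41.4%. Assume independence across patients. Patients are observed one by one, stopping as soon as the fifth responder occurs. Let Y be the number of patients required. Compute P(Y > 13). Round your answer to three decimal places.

0.315

Needing more than 13 patients ⇔ fewer than 5 successes in the first 13. With X ~ Binomial(13, 0.414), P(Y > 13) = P(X ≤ 4).
  k=0: C(13,0)·0.414^0·0.586^13 = 0.00096
  k=1: C(13,1)·0.414^1·0.586^12 = 0.00883
  k=2: C(13,2)·0.414^2·0.586^11 = 0.03741
  k=3: C(13,3)·0.414^3·0.586^10 = 0.09690
  k=4: C(13,4)·0.414^4·0.586^9 = 0.17115
P(X ≤ 4) = 0.31525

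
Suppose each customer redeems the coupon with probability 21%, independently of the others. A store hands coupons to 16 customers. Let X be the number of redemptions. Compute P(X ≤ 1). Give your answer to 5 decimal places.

X ~ Binomial(16, 0.21); P(X ≤ 1) = Σ C(16,k) p^k (1−p)^(16−k) over k:
  k=0: C(16,0)·0.21^0·0.79^16 = 0.0230162
  k=1: C(16,1)·0.21^1·0.79^15 = 0.0978916
Total = 0.1209078

0.12091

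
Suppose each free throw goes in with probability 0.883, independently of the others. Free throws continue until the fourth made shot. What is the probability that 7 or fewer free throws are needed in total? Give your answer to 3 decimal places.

0.995

Finishing within 7 free throws ⇔ at least 4 successes in the first 7. With X ~ Binomial(7, 0.883), P(Y ≤ 7) = 1 − P(X ≤ 3).
  k=0: C(7,0)·0.883^0·0.117^7 = 0.00000
  k=1: C(7,1)·0.883^1·0.117^6 = 0.00002
  k=2: C(7,2)·0.883^2·0.117^5 = 0.00036
  k=3: C(7,3)·0.883^3·0.117^4 = 0.00452
1 − 0.00489 = 0.99511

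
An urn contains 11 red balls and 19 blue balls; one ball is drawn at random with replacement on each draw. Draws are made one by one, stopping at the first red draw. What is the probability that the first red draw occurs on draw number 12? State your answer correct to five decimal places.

Geometric (trials to first success), p = 0.366667.
P(Y = 12) = (1−p)^11 · p = 0.0065759 · 0.366667 = 0.0024112

0.00241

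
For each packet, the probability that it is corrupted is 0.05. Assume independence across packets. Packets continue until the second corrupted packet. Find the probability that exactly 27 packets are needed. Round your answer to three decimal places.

Y = trial on which the second success occurs; negative binomial, r=2, p=0.05.
P(Y=27) = C(26,1) · p^2 · (1−p)^25
= 26 · 0.0025 · 0.27739 = 0.01803

0.018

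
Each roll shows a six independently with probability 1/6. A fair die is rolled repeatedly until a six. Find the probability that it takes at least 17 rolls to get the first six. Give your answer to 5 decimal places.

0.05409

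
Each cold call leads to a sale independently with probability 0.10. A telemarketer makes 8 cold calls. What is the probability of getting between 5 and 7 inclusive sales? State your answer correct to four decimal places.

0.0004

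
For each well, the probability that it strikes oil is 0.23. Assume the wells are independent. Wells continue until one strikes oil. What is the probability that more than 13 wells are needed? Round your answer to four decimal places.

0.0334

Y = number of wells to the first success; geometric, p = 0.23.
P(Y > 13) = P(first 13 all fail) = (1−p)^13 = 0.033449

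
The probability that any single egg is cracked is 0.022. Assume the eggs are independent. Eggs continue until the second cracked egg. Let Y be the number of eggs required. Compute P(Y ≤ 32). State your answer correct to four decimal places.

0.1560

Finishing within 32 eggs ⇔ at least 2 successes in the first 32. With X ~ Binomial(32, 0.022), P(Y ≤ 32) = 1 − P(X ≤ 1).
  k=0: C(32,0)·0.022^0·0.978^32 = 0.490731
  k=1: C(32,1)·0.022^1·0.978^31 = 0.353246
1 − 0.843977 = 0.156023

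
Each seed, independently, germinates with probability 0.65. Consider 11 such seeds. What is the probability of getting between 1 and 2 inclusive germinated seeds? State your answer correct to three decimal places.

0.002

X ~ Binomial(11, 0.65); P(1 ≤ X ≤ 2) = Σ C(11,k) p^k (1−p)^(11−k) over k:
  k=1: C(11,1)·0.65^1·0.35^10 = 0.00020
  k=2: C(11,2)·0.65^2·0.35^9 = 0.00183
Total = 0.00203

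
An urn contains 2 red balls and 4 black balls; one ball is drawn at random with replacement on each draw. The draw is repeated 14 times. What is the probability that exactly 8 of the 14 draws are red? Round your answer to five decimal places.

0.04018

X ~ Binomial(n=14, p=0.333333).
P(X=8) = C(14,8) · p^8 · (1−p)^6
= 3003 · 0.00015242 · 0.087791 = 0.0401826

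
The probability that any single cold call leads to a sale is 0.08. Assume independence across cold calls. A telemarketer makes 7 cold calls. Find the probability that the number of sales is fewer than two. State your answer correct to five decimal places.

X ~ Binomial(7, 0.08); P(X ≤ 1) = Σ C(7,k) p^k (1−p)^(7−k) over k:
  k=0: C(7,0)·0.08^0·0.92^7 = 0.5578466
  k=1: C(7,1)·0.08^1·0.92^6 = 0.3395588
Total = 0.8974054

0.89741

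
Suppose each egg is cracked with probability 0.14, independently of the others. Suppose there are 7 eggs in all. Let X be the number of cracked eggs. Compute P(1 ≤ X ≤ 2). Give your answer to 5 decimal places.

X ~ Binomial(7, 0.14); P(1 ≤ X ≤ 2) = Σ C(7,k) p^k (1−p)^(7−k) over k:
  k=1: C(7,1)·0.14^1·0.86^6 = 0.3964759
  k=2: C(7,2)·0.14^2·0.86^5 = 0.1936278
Total = 0.5901037

0.59010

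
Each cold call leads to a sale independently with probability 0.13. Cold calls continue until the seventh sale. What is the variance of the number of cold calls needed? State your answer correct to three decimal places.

Y = total cold calls until the seventh success; negative binomial with r=7, p=0.13.
Var(Y) = r(1−p)/p² = 7·0.87 / 0.13² = 360.35503

360.355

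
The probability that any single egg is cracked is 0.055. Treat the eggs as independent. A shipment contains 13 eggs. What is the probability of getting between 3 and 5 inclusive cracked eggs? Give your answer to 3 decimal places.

X ~ Binomial(13, 0.055); P(3 ≤ X ≤ 5) = Σ C(13,k) p^k (1−p)^(13−k) over k:
  k=3: C(13,3)·0.055^3·0.945^10 = 0.02703
  k=4: C(13,4)·0.055^4·0.945^9 = 0.00393
  k=5: C(13,5)·0.055^5·0.945^8 = 0.00041
Total = 0.03137

0.031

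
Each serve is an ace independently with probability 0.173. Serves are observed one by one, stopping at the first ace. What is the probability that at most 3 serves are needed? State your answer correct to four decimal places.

0.4344

Y = number of serves to the first success; geometric, p = 0.173.
P(Y ≤ 3) = 1 − (1−p)^3 = 1 − 0.565609 = 0.434391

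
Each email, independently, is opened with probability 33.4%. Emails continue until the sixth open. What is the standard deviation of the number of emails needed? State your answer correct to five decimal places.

5.98503

Y = total emails until the sixth success; negative binomial with r=6, p=0.334.
SD(Y) = √[r(1−p)/p²] = √(35.8205744) = 5.9850292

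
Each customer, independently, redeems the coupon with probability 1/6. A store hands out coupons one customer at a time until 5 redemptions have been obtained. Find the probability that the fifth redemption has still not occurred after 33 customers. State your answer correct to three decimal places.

Needing more than 33 customers ⇔ fewer than 5 successes in the first 33. With X ~ Binomial(33, 0.166667), P(Y > 33) = P(X ≤ 4).
  k=0: C(33,0)·0.166667^0·0.833333^33 = 0.00244
  k=1: C(33,1)·0.166667^1·0.833333^32 = 0.01609
  k=2: C(33,2)·0.166667^2·0.833333^31 = 0.05149
  k=3: C(33,3)·0.166667^3·0.833333^30 = 0.10641
  k=4: C(33,4)·0.166667^4·0.833333^29 = 0.15962
P(X ≤ 4) = 0.33604

0.336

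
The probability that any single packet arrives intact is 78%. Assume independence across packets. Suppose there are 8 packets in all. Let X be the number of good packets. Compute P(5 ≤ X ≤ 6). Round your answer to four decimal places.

0.4773

X ~ Binomial(8, 0.78); P(5 ≤ X ≤ 6) = Σ C(8,k) p^k (1−p)^(8−k) over k:
  k=5: C(8,5)·0.78^5·0.22^3 = 0.172159
  k=6: C(8,6)·0.78^6·0.22^2 = 0.305190
Total = 0.477349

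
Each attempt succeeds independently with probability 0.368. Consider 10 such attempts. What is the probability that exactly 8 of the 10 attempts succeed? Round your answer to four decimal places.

X ~ Binomial(n=10, p=0.368).
P(X=8) = C(10,8) · p^8 · (1−p)^2
= 45 · 0.00033634 · 0.39942 = 0.006045

0.0060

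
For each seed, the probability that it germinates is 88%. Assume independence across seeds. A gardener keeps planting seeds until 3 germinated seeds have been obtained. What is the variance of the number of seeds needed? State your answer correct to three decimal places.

Y = total seeds until the third success; negative binomial with r=3, p=0.88.
Var(Y) = r(1−p)/p² = 3·0.12 / 0.88² = 0.46488

0.465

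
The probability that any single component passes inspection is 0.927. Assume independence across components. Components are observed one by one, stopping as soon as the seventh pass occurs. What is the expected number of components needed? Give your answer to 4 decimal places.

7.5512

Y = total components until the seventh success; negative binomial with r=7, p=0.927.
E[Y] = r / p = 7 / 0.927 = 7.551241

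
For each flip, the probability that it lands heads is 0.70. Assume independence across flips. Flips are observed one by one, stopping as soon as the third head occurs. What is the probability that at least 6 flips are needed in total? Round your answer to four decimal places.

Needing more than 5 flips ⇔ fewer than 3 successes in the first 5. With X ~ Binomial(5, 0.70), P(Y > 5) = P(X ≤ 2).
  k=0: C(5,0)·0.70^0·0.30^5 = 0.002430
  k=1: C(5,1)·0.70^1·0.30^4 = 0.028350
  k=2: C(5,2)·0.70^2·0.30^3 = 0.132300
P(X ≤ 2) = 0.163080

0.1631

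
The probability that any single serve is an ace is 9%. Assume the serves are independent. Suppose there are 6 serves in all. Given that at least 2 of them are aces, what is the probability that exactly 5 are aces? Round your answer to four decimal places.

0.0003

X ~ Binomial(6, 0.09). Want P(X=5 | X≥2) = P(X=5) / P(X≥2).
P(X=5) = C(6,5)·0.09^5·0.91^1 = 0.000032
P(X≥2) = 1 − 0.567869 − 0.336977 = 0.095153
Ratio = 0.000032 / 0.095153 = 0.000339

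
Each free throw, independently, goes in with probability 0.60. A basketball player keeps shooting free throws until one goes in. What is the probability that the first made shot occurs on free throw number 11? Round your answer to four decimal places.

0.0001

Geometric (trials to first success), p = 0.60.
P(Y = 11) = (1−p)^10 · p = 0.00010486 · 0.60 = 0.000063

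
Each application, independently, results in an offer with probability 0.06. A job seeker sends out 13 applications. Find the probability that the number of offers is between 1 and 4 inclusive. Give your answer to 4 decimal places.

0.5520

X ~ Binomial(13, 0.06); P(1 ≤ X ≤ 4) = Σ C(13,k) p^k (1−p)^(13−k) over k:
  k=1: C(13,1)·0.06^1·0.94^12 = 0.371218
  k=2: C(13,2)·0.06^2·0.94^11 = 0.142169
  k=3: C(13,3)·0.06^3·0.94^10 = 0.033273
  k=4: C(13,4)·0.06^4·0.94^9 = 0.005310
Total = 0.551969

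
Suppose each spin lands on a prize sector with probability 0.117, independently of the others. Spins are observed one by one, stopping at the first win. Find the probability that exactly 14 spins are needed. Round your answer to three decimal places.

0.023

Geometric (trials to first success), p = 0.117.
P(Y = 14) = (1−p)^13 · p = 0.19838 · 0.117 = 0.02321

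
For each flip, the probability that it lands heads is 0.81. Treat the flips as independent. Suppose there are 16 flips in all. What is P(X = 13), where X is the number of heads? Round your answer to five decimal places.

0.24817

X ~ Binomial(n=16, p=0.81).
P(X=13) = C(16,13) · p^13 · (1−p)^3
= 560 · 0.064611 · 0.006859 = 0.2481727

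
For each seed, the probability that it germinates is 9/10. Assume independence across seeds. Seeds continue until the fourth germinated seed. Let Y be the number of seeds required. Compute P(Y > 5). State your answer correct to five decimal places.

Needing more than 5 seeds ⇔ fewer than 4 successes in the first 5. With X ~ Binomial(5, 0.90), P(Y > 5) = P(X ≤ 3).
  k=0: C(5,0)·0.90^0·0.10^5 = 0.0000100
  k=1: C(5,1)·0.90^1·0.10^4 = 0.0004500
  k=2: C(5,2)·0.90^2·0.10^3 = 0.0081000
  k=3: C(5,3)·0.90^3·0.10^2 = 0.0729000
P(X ≤ 3) = 0.0814600

0.08146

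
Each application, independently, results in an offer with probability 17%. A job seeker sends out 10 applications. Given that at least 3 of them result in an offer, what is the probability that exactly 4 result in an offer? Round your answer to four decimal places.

0.2449

X ~ Binomial(10, 0.17). Want P(X=4 | X≥3) = P(X=4) / P(X≥3).
P(X=4) = C(10,4)·0.17^4·0.83^6 = 0.057343
P(X≥3) = 1 − 0.155160 − 0.317798 − 0.292911 = 0.234131
Ratio = 0.057343 / 0.234131 = 0.244921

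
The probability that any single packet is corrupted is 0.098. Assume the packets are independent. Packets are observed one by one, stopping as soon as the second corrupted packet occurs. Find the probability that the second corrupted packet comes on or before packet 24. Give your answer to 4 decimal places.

Finishing within 24 packets ⇔ at least 2 successes in the first 24. With X ~ Binomial(24, 0.098), P(Y ≤ 24) = 1 − P(X ≤ 1).
  k=0: C(24,0)·0.098^0·0.902^24 = 0.084131
  k=1: C(24,1)·0.098^1·0.902^23 = 0.219375
1 − 0.303506 = 0.696494

0.6965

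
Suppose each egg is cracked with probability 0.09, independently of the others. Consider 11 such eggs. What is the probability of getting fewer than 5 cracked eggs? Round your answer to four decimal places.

X ~ Binomial(11, 0.09); P(X ≤ 4) = Σ C(11,k) p^k (1−p)^(11−k) over k:
  k=0: C(11,0)·0.09^0·0.91^11 = 0.354369
  k=1: C(11,1)·0.09^1·0.91^10 = 0.385522
  k=2: C(11,2)·0.09^2·0.91^9 = 0.190643
  k=3: C(11,3)·0.09^3·0.91^8 = 0.056564
  k=4: C(11,4)·0.09^4·0.91^7 = 0.011189
Total = 0.998286

0.9983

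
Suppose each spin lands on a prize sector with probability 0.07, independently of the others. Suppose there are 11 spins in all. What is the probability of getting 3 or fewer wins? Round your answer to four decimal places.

X ~ Binomial(11, 0.07); P(X ≤ 3) = Σ C(11,k) p^k (1−p)^(11−k) over k:
  k=0: C(11,0)·0.07^0·0.93^11 = 0.450104
  k=1: C(11,1)·0.07^1·0.93^10 = 0.372666
  k=2: C(11,2)·0.07^2·0.93^9 = 0.140251
  k=3: C(11,3)·0.07^3·0.93^8 = 0.031670
Total = 0.994690

0.9947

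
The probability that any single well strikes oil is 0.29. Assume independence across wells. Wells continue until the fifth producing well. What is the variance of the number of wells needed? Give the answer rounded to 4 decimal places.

Y = total wells until the fifth success; negative binomial with r=5, p=0.29.
Var(Y) = r(1−p)/p² = 5·0.71 / 0.29² = 42.211653

42.2117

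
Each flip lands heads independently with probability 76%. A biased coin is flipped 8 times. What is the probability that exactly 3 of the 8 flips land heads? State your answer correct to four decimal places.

0.0196

X ~ Binomial(n=8, p=0.76).
P(X=3) = C(8,3) · p^3 · (1−p)^5
= 56 · 0.43898 · 0.00079626 = 0.019574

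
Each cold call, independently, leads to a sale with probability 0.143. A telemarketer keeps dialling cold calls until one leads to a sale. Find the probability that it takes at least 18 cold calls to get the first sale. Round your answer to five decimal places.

0.07256

Y = number of cold calls to the first success; geometric, p = 0.143.
P(Y > 17) = P(first 17 all fail) = (1−p)^17 = 0.0725561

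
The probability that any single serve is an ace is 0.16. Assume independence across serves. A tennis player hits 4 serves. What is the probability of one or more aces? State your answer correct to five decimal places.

0.50213

P(at least one) = 1 − P(none) = 1 − (1 − 0.16)^4
= 1 − 0.4978714 = 0.5021286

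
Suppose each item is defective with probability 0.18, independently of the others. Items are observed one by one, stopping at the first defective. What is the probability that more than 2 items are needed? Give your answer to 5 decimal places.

0.67240

Y = number of items to the first success; geometric, p = 0.18.
P(Y > 2) = P(first 2 all fail) = (1−p)^2 = 0.6724000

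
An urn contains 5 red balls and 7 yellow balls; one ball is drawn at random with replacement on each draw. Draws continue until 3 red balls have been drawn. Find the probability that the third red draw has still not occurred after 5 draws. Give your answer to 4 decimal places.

0.6534

Needing more than 5 draws ⇔ fewer than 3 successes in the first 5. With X ~ Binomial(5, 0.416667), P(Y > 5) = P(X ≤ 2).
  k=0: C(5,0)·0.416667^0·0.583333^5 = 0.067544
  k=1: C(5,1)·0.416667^1·0.583333^4 = 0.241227
  k=2: C(5,2)·0.416667^2·0.583333^3 = 0.344610
P(X ≤ 2) = 0.653381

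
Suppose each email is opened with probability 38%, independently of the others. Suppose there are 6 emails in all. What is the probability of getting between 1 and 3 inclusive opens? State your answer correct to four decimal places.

0.7905

X ~ Binomial(6, 0.38); P(1 ≤ X ≤ 3) = Σ C(6,k) p^k (1−p)^(6−k) over k:
  k=1: C(6,1)·0.38^1·0.62^5 = 0.208878
  k=2: C(6,2)·0.38^2·0.62^4 = 0.320055
  k=3: C(6,3)·0.38^3·0.62^3 = 0.261551
Total = 0.790484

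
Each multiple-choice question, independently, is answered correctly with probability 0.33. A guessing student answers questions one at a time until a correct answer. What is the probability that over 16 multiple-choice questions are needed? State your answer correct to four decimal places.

0.0016

Y = number of multiple-choice questions to the first success; geometric, p = 0.33.
P(Y > 16) = P(first 16 all fail) = (1−p)^16 = 0.001649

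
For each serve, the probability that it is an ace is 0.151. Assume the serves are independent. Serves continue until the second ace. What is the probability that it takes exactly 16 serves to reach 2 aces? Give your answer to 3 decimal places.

0.035

Y = trial on which the second success occurs; negative binomial, r=2, p=0.151.
P(Y=16) = C(15,1) · p^2 · (1−p)^14
= 15 · 0.022801 · 0.10109 = 0.03457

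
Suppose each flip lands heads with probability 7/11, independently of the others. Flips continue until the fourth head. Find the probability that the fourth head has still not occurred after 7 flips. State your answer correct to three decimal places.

Needing more than 7 flips ⇔ fewer than 4 successes in the first 7. With X ~ Binomial(7, 0.636364), P(Y > 7) = P(X ≤ 3).
  k=0: C(7,0)·0.636364^0·0.363636^7 = 0.00084
  k=1: C(7,1)·0.636364^1·0.363636^6 = 0.01030
  k=2: C(7,2)·0.636364^2·0.363636^5 = 0.05407
  k=3: C(7,3)·0.636364^3·0.363636^4 = 0.15771
P(X ≤ 3) = 0.22292

0.223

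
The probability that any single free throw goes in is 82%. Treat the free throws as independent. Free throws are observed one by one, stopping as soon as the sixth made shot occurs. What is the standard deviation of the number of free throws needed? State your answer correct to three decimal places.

1.267

Y = total free throws until the sixth success; negative binomial with r=6, p=0.82.
SD(Y) = √[r(1−p)/p²] = √(1.60619) = 1.26735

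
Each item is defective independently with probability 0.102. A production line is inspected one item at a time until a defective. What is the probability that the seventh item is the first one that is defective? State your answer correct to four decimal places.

Geometric (trials to first success), p = 0.102.
P(Y = 7) = (1−p)^6 · p = 0.52439 · 0.102 = 0.053488

0.0535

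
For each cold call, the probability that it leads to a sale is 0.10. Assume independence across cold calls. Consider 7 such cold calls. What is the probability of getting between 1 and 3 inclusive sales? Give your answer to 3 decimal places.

0.519

X ~ Binomial(7, 0.10); P(1 ≤ X ≤ 3) = Σ C(7,k) p^k (1−p)^(7−k) over k:
  k=1: C(7,1)·0.10^1·0.90^6 = 0.37201
  k=2: C(7,2)·0.10^2·0.90^5 = 0.12400
  k=3: C(7,3)·0.10^3·0.90^4 = 0.02296
Total = 0.51898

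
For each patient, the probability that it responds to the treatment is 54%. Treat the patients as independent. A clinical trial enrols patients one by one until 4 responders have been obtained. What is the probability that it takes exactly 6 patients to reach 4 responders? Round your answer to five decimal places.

Y = trial on which the fourth success occurs; negative binomial, r=4, p=0.54.
P(Y=6) = C(5,3) · p^4 · (1−p)^2
= 10 · 0.085031 · 0.2116 = 0.1799247

0.17992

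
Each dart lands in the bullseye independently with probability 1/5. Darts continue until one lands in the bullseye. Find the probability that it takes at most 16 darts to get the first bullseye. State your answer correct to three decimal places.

Y = number of darts to the first success; geometric, p = 0.20.
P(Y ≤ 16) = 1 − (1−p)^16 = 1 − 0.02815 = 0.97185

0.972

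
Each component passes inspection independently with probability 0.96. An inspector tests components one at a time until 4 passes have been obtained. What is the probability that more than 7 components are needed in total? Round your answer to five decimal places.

Needing more than 7 components ⇔ fewer than 4 successes in the first 7. With X ~ Binomial(7, 0.96), P(Y > 7) = P(X ≤ 3).
  k=0: C(7,0)·0.96^0·0.04^7 = 0.0000000
  k=1: C(7,1)·0.96^1·0.04^6 = 0.0000000
  k=2: C(7,2)·0.96^2·0.04^5 = 0.0000020
  k=3: C(7,3)·0.96^3·0.04^4 = 0.0000793
P(X ≤ 3) = 0.0000813

0.00008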